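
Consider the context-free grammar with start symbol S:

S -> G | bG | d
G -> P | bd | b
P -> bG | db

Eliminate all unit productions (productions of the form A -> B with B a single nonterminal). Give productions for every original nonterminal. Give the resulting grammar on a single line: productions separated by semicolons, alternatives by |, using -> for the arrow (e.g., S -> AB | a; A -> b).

Unit productions: G->P, S->G.
Unit pairs (A ⇒* B via units): (G,P), (S,G), (S,P).
S: inherits non-unit rules of {G, P, S} → b | bG | bd | d | db.
G: inherits non-unit rules of {G, P} → b | bG | bd | db.
P: inherits non-unit rules of {P} → bG | db.

S -> b | d | bG | bd | db; G -> b | bG | bd | db; P -> bG | db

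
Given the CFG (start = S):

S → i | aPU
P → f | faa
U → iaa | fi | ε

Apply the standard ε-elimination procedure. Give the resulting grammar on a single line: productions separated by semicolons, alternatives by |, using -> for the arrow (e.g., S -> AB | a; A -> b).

Nullable set: {U}.
S -> aPU: U nullable, giving aP | aPU.
Drop U -> ε.
Unchanged (no nullable symbols): S -> i; P -> f; P -> faa; U -> fi; U -> iaa.

S -> i | aP | aPU; P -> f | faa; U -> fi | iaa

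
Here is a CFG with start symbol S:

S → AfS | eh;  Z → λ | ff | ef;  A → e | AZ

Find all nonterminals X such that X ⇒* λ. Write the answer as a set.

{Z}

Directly nullable (have an ε-rule): {Z}.
Not nullable: A, S — each has a terminal in every rule's right-hand side or depends on a non-nullable symbol.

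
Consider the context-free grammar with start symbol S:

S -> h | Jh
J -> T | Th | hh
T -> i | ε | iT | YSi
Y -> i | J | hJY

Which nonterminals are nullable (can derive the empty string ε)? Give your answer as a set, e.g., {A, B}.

{J, T, Y}

Directly nullable (have an ε-rule): {T}.
J is nullable via J -> T (every symbol on the right is already known nullable).
Y is nullable via Y -> J (every symbol on the right is already known nullable).
Not nullable: S — each has a terminal in every rule's right-hand side or depends on a non-nullable symbol.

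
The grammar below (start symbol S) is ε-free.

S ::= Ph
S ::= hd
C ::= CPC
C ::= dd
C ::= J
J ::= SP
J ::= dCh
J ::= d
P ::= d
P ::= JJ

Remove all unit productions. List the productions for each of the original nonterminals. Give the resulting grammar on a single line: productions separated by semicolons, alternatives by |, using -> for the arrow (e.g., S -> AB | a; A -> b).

S -> Ph | hd; C -> d | SP | dd | CPC | dCh; J -> d | SP | dCh; P -> d | JJ

Unit productions: C->J.
Unit pairs (A ⇒* B via units): (C,J).
S: inherits non-unit rules of {S} → Ph | hd.
C: inherits non-unit rules of {C, J} → CPC | SP | d | dCh | dd.
J: inherits non-unit rules of {J} → SP | d | dCh.
P: inherits non-unit rules of {P} → JJ | d.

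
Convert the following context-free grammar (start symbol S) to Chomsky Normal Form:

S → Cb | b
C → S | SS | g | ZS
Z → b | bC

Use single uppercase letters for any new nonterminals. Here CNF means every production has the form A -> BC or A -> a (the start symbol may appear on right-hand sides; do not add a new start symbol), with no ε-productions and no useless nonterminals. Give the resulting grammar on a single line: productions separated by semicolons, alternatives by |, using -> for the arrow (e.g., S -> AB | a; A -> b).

No ε-productions.
After unit-elimination: S -> b | Cb; C -> b | g | Cb | SS | ZS; Z -> b | bC.
TERM: introduce A -> b and substitute in every rule of length ≥2.

S -> b | CA; A -> b; C -> b | g | CA | SS | ZS; Z -> b | AC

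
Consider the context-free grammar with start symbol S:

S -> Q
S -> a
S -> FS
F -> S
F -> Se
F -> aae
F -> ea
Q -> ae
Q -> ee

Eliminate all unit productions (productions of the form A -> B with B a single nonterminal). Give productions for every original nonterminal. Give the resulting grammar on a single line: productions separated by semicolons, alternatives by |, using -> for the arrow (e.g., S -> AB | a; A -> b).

Unit productions: F->S, S->Q.
Unit pairs (A ⇒* B via units): (F,Q), (F,S), (S,Q).
S: inherits non-unit rules of {Q, S} → FS | a | ae | ee.
F: inherits non-unit rules of {F, Q, S} → FS | Se | a | aae | ae | ea | ee.
Q: inherits non-unit rules of {Q} → ae | ee.

S -> a | FS | ae | ee; F -> a | FS | Se | ae | ea | ee | aae; Q -> ae | ee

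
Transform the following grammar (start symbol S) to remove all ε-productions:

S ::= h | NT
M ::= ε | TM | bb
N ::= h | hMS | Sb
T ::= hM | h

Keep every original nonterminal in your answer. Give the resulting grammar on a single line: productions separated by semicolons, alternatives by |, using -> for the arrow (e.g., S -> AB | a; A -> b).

Nullable set: {M}.
Drop M -> ε.
M -> TM: M nullable, giving T | TM.
N -> hMS: M nullable, giving hMS | hS.
T -> hM: M nullable, giving h | hM.
Unchanged (no nullable symbols): S -> NT; S -> h; M -> bb; N -> Sb; N -> h; T -> h.

S -> h | NT; M -> T | TM | bb; N -> h | Sb | hS | hMS; T -> h | hM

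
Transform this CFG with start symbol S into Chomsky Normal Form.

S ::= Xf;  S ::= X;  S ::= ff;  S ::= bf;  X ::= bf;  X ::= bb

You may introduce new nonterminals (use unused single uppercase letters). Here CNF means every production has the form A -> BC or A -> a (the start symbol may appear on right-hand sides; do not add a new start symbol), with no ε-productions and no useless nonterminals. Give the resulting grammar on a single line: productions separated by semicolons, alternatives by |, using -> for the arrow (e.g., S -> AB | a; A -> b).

S -> AA | BA | BB | XA; A -> f; B -> b; X -> BA | BB

No ε-productions.
After unit-elimination: S -> Xf | bb | bf | ff; X -> bb | bf.
TERM: introduce B -> b, A -> f and substitute in every rule of length ≥2.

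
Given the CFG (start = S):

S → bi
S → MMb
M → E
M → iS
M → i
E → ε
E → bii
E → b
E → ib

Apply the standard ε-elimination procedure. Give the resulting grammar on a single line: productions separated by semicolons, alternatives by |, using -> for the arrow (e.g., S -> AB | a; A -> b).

S -> b | Mb | bi | MMb; E -> b | ib | bii; M -> E | i | iS

Nullable set: {E, M}.
S -> MMb: M, M nullable, giving MMb | Mb | b.
Drop E -> ε.
M -> E: E nullable, giving E.
Unchanged (no nullable symbols): S -> bi; E -> b; E -> bii; E -> ib; M -> i; M -> iS.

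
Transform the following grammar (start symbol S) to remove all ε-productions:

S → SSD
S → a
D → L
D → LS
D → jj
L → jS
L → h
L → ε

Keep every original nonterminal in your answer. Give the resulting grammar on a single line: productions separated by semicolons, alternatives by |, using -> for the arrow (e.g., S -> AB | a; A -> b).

S -> a | SS | SSD; D -> L | S | LS | jj; L -> h | jS

Nullable set: {D, L}.
S -> SSD: D nullable, giving SS | SSD.
D -> L: L nullable, giving L.
D -> LS: L nullable, giving LS | S.
Drop L -> ε.
Unchanged (no nullable symbols): S -> a; D -> jj; L -> h; L -> jS.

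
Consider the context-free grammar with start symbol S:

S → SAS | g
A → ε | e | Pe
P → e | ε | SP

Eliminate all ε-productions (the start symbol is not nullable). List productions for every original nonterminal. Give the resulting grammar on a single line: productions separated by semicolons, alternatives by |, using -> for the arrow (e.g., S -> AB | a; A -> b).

S -> g | SS | SAS; A -> e | Pe; P -> S | e | SP

Nullable set: {A, P}.
S -> SAS: A nullable, giving SAS | SS.
Drop A -> ε.
A -> Pe: P nullable, giving Pe | e.
Drop P -> ε.
P -> SP: P nullable, giving S | SP.
Unchanged (no nullable symbols): S -> g; A -> e; P -> e.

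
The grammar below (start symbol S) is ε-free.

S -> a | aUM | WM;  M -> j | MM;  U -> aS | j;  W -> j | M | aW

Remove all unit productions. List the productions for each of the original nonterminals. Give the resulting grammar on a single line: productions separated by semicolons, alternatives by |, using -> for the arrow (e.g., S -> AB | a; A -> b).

S -> a | WM | aUM; M -> j | MM; U -> j | aS; W -> j | MM | aW

Unit productions: W->M.
Unit pairs (A ⇒* B via units): (W,M).
S: inherits non-unit rules of {S} → WM | a | aUM.
M: inherits non-unit rules of {M} → MM | j.
U: inherits non-unit rules of {U} → aS | j.
W: inherits non-unit rules of {M, W} → MM | aW | j.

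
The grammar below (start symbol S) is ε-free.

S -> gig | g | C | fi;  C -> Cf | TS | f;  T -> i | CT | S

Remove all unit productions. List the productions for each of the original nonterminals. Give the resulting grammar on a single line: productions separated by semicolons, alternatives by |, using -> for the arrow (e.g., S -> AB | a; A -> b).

S -> f | g | Cf | TS | fi | gig; C -> f | Cf | TS; T -> f | g | i | CT | Cf | TS | fi | gig

Unit productions: S->C, T->S.
Unit pairs (A ⇒* B via units): (S,C), (T,C), (T,S).
S: inherits non-unit rules of {C, S} → Cf | TS | f | fi | g | gig.
C: inherits non-unit rules of {C} → Cf | TS | f.
T: inherits non-unit rules of {C, S, T} → CT | Cf | TS | f | fi | g | gig | i.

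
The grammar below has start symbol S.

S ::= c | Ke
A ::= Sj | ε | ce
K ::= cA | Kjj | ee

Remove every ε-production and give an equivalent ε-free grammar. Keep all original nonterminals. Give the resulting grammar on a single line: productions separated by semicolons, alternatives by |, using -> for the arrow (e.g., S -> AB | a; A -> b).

Nullable set: {A}.
Drop A -> ε.
K -> cA: A nullable, giving c | cA.
Unchanged (no nullable symbols): S -> Ke; S -> c; A -> Sj; A -> ce; K -> Kjj; K -> ee.

S -> c | Ke; A -> Sj | ce; K -> c | cA | ee | Kjj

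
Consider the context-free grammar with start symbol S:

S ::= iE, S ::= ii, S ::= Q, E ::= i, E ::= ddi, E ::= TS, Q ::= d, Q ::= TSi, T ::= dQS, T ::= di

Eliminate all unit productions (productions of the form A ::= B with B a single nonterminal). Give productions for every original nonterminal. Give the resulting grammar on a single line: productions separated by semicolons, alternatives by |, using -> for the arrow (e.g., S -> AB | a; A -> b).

Unit productions: S->Q.
Unit pairs (A ⇒* B via units): (S,Q).
S: inherits non-unit rules of {Q, S} → TSi | d | iE | ii.
E: inherits non-unit rules of {E} → TS | ddi | i.
Q: inherits non-unit rules of {Q} → TSi | d.
T: inherits non-unit rules of {T} → dQS | di.

S -> d | iE | ii | TSi; E -> i | TS | ddi; Q -> d | TSi; T -> di | dQS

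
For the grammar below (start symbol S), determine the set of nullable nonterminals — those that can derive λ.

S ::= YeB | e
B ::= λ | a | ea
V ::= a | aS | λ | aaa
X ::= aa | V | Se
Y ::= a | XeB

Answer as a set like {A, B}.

{B, V, X}

Directly nullable (have an ε-rule): {B, V}.
X is nullable via X -> V (every symbol on the right is already known nullable).
Not nullable: S, Y — each has a terminal in every rule's right-hand side or depends on a non-nullable symbol.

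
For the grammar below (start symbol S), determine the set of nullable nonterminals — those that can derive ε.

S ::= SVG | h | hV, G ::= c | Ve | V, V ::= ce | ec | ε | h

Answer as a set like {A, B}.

{G, V}

Directly nullable (have an ε-rule): {V}.
G is nullable via G -> V (every symbol on the right is already known nullable).
Not nullable: S — each has a terminal in every rule's right-hand side or depends on a non-nullable symbol.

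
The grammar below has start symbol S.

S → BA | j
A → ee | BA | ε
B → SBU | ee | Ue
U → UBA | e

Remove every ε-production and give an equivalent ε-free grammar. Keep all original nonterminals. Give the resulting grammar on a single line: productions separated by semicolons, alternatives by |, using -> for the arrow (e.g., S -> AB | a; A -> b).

Nullable set: {A}.
S -> BA: A nullable, giving B | BA.
Drop A -> ε.
A -> BA: A nullable, giving B | BA.
U -> UBA: A nullable, giving UB | UBA.
Unchanged (no nullable symbols): S -> j; A -> ee; B -> SBU; B -> Ue; B -> ee; U -> e.

S -> B | j | BA; A -> B | BA | ee; B -> Ue | ee | SBU; U -> e | UB | UBA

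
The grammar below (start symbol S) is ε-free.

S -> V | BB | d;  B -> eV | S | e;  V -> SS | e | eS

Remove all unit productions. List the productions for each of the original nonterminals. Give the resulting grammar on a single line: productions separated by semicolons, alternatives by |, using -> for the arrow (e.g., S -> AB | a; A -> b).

Unit productions: B->S, S->V.
Unit pairs (A ⇒* B via units): (B,S), (B,V), (S,V).
S: inherits non-unit rules of {S, V} → BB | SS | d | e | eS.
B: inherits non-unit rules of {B, S, V} → BB | SS | d | e | eS | eV.
V: inherits non-unit rules of {V} → SS | e | eS.

S -> d | e | BB | SS | eS; B -> d | e | BB | SS | eS | eV; V -> e | SS | eS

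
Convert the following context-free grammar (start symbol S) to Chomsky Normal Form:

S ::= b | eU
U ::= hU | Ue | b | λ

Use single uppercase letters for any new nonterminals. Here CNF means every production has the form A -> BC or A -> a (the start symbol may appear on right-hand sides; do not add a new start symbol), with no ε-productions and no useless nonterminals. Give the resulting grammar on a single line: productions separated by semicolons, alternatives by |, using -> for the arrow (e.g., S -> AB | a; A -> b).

S -> b | e | AU; A -> e; B -> h; U -> b | e | h | BU | UA

Nullable: {U}; after ε-elimination: S -> b | e | eU; U -> b | e | h | Ue | hU.
No unit productions to eliminate.
TERM: introduce A -> e, B -> h and substitute in every rule of length ≥2.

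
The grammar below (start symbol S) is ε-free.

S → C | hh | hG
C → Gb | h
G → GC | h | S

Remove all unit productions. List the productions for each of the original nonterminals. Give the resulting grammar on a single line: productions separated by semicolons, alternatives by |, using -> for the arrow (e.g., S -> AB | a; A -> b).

Unit productions: G->S, S->C.
Unit pairs (A ⇒* B via units): (G,C), (G,S), (S,C).
S: inherits non-unit rules of {C, S} → Gb | h | hG | hh.
C: inherits non-unit rules of {C} → Gb | h.
G: inherits non-unit rules of {C, G, S} → GC | Gb | h | hG | hh.

S -> h | Gb | hG | hh; C -> h | Gb; G -> h | GC | Gb | hG | hh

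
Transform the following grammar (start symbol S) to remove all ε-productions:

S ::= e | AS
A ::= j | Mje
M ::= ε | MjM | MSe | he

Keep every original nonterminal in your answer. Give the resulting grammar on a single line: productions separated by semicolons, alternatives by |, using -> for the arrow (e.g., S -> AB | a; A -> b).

S -> e | AS; A -> j | je | Mje; M -> j | Mj | Se | he | jM | MSe | MjM

Nullable set: {M}.
A -> Mje: M nullable, giving Mje | je.
Drop M -> ε.
M -> MSe: M nullable, giving MSe | Se.
M -> MjM: M, M nullable, giving Mj | MjM | j | jM.
Unchanged (no nullable symbols): S -> AS; S -> e; A -> j; M -> he.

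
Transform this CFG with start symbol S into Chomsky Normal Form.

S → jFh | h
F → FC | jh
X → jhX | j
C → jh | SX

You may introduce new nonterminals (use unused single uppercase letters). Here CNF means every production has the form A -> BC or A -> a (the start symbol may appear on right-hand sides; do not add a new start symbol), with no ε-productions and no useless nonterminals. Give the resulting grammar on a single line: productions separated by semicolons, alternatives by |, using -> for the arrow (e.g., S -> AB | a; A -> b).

S -> h | AD; A -> j; B -> h; C -> AB | SX; D -> FB; E -> BX; F -> AB | FC; X -> j | AE

No ε-productions.
No unit productions to eliminate.
TERM: introduce B -> h, A -> j and substitute in every rule of length ≥2.
BIN: S -> AFB becomes S -> AD, D -> FB; X -> ABX becomes X -> AE, E -> BX.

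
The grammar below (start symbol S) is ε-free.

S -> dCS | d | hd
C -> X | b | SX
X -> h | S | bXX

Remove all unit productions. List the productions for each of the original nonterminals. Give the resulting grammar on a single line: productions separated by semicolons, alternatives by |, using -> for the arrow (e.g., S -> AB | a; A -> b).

Unit productions: C->X, X->S.
Unit pairs (A ⇒* B via units): (C,S), (C,X), (X,S).
S: inherits non-unit rules of {S} → d | dCS | hd.
C: inherits non-unit rules of {C, S, X} → SX | b | bXX | d | dCS | h | hd.
X: inherits non-unit rules of {S, X} → bXX | d | dCS | h | hd.

S -> d | hd | dCS; C -> b | d | h | SX | hd | bXX | dCS; X -> d | h | hd | bXX | dCS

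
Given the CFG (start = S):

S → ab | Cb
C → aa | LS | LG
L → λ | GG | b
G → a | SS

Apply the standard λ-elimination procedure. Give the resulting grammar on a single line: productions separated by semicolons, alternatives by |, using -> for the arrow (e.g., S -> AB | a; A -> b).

S -> Cb | ab; C -> G | S | LG | LS | aa; G -> a | SS; L -> b | GG

Nullable set: {L}.
C -> LG: L nullable, giving G | LG.
C -> LS: L nullable, giving LS | S.
Drop L -> λ.
Unchanged (no nullable symbols): S -> Cb; S -> ab; C -> aa; G -> SS; G -> a; L -> GG; L -> b.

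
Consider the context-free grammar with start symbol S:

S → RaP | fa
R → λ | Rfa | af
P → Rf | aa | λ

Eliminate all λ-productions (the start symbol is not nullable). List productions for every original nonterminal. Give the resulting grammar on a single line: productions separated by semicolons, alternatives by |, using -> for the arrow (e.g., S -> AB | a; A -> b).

Nullable set: {P, R}.
S -> RaP: R, P nullable, giving Ra | RaP | a | aP.
Drop P -> λ.
P -> Rf: R nullable, giving Rf | f.
Drop R -> λ.
R -> Rfa: R nullable, giving Rfa | fa.
Unchanged (no nullable symbols): S -> fa; P -> aa; R -> af.

S -> a | Ra | aP | fa | RaP; P -> f | Rf | aa; R -> af | fa | Rfa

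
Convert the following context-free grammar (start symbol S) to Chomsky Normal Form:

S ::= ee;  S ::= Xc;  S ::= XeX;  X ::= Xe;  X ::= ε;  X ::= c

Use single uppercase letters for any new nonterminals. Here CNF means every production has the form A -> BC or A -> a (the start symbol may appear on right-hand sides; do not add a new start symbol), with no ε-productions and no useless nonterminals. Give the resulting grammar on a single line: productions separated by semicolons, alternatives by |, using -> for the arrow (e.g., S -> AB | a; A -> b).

Nullable: {X}; after ε-elimination: S -> c | e | Xc | Xe | eX | ee | XeX; X -> c | e | Xe.
No unit productions to eliminate.
TERM: introduce A -> c, B -> e and substitute in every rule of length ≥2.
BIN: S -> XBX becomes S -> XC, C -> BX.

S -> c | e | BB | BX | XA | XB | XC; A -> c; B -> e; C -> BX; X -> c | e | XB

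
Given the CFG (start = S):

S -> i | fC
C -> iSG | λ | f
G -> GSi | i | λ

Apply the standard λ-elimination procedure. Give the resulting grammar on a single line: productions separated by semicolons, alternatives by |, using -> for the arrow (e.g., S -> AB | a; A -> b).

Nullable set: {C, G}.
S -> fC: C nullable, giving f | fC.
Drop C -> λ.
C -> iSG: G nullable, giving iS | iSG.
Drop G -> λ.
G -> GSi: G nullable, giving GSi | Si.
Unchanged (no nullable symbols): S -> i; C -> f; G -> i.

S -> f | i | fC; C -> f | iS | iSG; G -> i | Si | GSi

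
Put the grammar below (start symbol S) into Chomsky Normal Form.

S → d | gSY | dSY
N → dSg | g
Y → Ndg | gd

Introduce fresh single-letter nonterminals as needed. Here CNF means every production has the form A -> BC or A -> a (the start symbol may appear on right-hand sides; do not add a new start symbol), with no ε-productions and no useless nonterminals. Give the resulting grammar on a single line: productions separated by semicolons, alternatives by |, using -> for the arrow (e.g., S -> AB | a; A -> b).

No ε-productions.
No unit productions to eliminate.
TERM: introduce A -> d, B -> g and substitute in every rule of length ≥2.
BIN: N -> ASB becomes N -> AC, C -> SB; S -> ASY becomes S -> AD, D -> SY; S -> BSY becomes S -> BE, E -> SY; Y -> NAB becomes Y -> NF, F -> AB.

S -> d | AD | BE; A -> d; B -> g; C -> SB; D -> SY; E -> SY; F -> AB; N -> g | AC; Y -> BA | NF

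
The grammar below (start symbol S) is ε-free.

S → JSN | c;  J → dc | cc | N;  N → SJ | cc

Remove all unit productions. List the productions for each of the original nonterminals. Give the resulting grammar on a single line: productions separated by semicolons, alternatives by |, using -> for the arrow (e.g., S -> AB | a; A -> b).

S -> c | JSN; J -> SJ | cc | dc; N -> SJ | cc

Unit productions: J->N.
Unit pairs (A ⇒* B via units): (J,N).
S: inherits non-unit rules of {S} → JSN | c.
J: inherits non-unit rules of {J, N} → SJ | cc | dc.
N: inherits non-unit rules of {N} → SJ | cc.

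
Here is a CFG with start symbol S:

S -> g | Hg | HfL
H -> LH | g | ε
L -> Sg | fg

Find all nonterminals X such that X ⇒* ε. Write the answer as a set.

{H}

Directly nullable (have an ε-rule): {H}.
Not nullable: L, S — each has a terminal in every rule's right-hand side or depends on a non-nullable symbol.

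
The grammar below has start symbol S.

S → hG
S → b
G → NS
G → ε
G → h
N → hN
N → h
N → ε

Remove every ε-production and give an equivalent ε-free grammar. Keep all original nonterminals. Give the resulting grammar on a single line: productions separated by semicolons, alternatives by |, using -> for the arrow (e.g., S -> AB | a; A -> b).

S -> b | h | hG; G -> S | h | NS; N -> h | hN

Nullable set: {G, N}.
S -> hG: G nullable, giving h | hG.
Drop G -> ε.
G -> NS: N nullable, giving NS | S.
Drop N -> ε.
N -> hN: N nullable, giving h | hN.
Unchanged (no nullable symbols): S -> b; G -> h; N -> h.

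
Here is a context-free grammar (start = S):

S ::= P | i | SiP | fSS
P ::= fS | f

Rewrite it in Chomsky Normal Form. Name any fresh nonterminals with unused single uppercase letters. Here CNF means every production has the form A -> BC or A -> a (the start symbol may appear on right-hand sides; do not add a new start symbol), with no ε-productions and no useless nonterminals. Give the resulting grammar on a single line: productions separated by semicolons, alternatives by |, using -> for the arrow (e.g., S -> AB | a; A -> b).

S -> f | i | AC | AS | SD; A -> f; B -> i; C -> SS; D -> BP; P -> f | AS

No ε-productions.
After unit-elimination: S -> f | i | fS | SiP | fSS; P -> f | fS.
TERM: introduce A -> f, B -> i and substitute in every rule of length ≥2.
BIN: S -> ASS becomes S -> AC, C -> SS; S -> SBP becomes S -> SD, D -> BP.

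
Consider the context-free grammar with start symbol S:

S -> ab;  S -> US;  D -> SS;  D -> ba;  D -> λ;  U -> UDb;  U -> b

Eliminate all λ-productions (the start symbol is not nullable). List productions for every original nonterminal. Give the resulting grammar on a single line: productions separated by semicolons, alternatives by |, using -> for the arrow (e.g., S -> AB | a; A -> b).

Nullable set: {D}.
Drop D -> λ.
U -> UDb: D nullable, giving UDb | Ub.
Unchanged (no nullable symbols): S -> US; S -> ab; D -> SS; D -> ba; U -> b.

S -> US | ab; D -> SS | ba; U -> b | Ub | UDb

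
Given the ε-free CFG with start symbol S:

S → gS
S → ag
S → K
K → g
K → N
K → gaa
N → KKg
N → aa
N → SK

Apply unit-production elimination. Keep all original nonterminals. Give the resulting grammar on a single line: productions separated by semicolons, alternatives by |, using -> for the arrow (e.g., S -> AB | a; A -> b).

S -> g | SK | aa | ag | gS | KKg | gaa; K -> g | SK | aa | KKg | gaa; N -> SK | aa | KKg

Unit productions: K->N, S->K.
Unit pairs (A ⇒* B via units): (K,N), (S,K), (S,N).
S: inherits non-unit rules of {K, N, S} → KKg | SK | aa | ag | g | gS | gaa.
K: inherits non-unit rules of {K, N} → KKg | SK | aa | g | gaa.
N: inherits non-unit rules of {N} → KKg | SK | aa.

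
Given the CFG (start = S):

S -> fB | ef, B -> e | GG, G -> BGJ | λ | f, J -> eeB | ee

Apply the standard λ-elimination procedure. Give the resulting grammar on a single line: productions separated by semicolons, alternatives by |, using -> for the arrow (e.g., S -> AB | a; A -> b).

Nullable set: {B, G}.
S -> fB: B nullable, giving f | fB.
B -> GG: G, G nullable, giving G | GG.
Drop G -> λ.
G -> BGJ: B, G nullable, giving BGJ | BJ | GJ | J.
J -> eeB: B nullable, giving ee | eeB.
Unchanged (no nullable symbols): S -> ef; B -> e; G -> f; J -> ee.

S -> f | ef | fB; B -> G | e | GG; G -> J | f | BJ | GJ | BGJ; J -> ee | eeB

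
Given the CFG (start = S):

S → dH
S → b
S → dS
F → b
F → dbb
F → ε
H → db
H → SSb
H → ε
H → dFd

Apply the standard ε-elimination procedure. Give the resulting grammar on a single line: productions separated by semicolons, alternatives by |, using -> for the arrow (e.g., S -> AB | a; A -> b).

Nullable set: {F, H}.
S -> dH: H nullable, giving d | dH.
Drop F -> ε.
Drop H -> ε.
H -> dFd: F nullable, giving dFd | dd.
Unchanged (no nullable symbols): S -> b; S -> dS; F -> b; F -> dbb; H -> SSb; H -> db.

S -> b | d | dH | dS; F -> b | dbb; H -> db | dd | SSb | dFd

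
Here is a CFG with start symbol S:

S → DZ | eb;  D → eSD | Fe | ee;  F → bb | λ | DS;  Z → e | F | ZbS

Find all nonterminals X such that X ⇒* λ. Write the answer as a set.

{F, Z}

Directly nullable (have an ε-rule): {F}.
Z is nullable via Z -> F (every symbol on the right is already known nullable).
Not nullable: D, S — each has a terminal in every rule's right-hand side or depends on a non-nullable symbol.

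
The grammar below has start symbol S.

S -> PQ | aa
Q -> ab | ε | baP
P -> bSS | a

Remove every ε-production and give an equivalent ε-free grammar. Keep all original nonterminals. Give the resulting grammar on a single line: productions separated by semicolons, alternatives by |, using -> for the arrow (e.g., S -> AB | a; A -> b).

Nullable set: {Q}.
S -> PQ: Q nullable, giving P | PQ.
Drop Q -> ε.
Unchanged (no nullable symbols): S -> aa; P -> a; P -> bSS; Q -> ab; Q -> baP.

S -> P | PQ | aa; P -> a | bSS; Q -> ab | baP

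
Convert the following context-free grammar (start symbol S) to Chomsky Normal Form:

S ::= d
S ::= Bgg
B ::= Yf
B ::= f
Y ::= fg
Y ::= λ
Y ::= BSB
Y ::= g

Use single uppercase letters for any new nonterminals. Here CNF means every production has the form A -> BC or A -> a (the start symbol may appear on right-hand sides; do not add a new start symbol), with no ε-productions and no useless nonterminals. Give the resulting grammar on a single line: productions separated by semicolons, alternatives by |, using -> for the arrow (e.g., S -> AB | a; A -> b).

S -> d | BD; A -> f; B -> f | YA; C -> g; D -> CC; E -> SB; Y -> g | AC | BE

Nullable: {Y}; after ε-elimination: S -> d | Bgg; B -> f | Yf; Y -> g | fg | BSB.
No unit productions to eliminate.
TERM: introduce A -> f, C -> g and substitute in every rule of length ≥2.
BIN: S -> BCC becomes S -> BD, D -> CC; Y -> BSB becomes Y -> BE, E -> SB.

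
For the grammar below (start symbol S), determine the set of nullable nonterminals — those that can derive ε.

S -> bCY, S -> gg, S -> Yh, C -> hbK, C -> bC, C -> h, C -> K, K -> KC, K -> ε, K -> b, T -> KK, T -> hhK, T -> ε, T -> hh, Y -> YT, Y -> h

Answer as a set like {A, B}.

{C, K, T}

Directly nullable (have an ε-rule): {K, T}.
C is nullable via C -> K (every symbol on the right is already known nullable).
Not nullable: S, Y — each has a terminal in every rule's right-hand side or depends on a non-nullable symbol.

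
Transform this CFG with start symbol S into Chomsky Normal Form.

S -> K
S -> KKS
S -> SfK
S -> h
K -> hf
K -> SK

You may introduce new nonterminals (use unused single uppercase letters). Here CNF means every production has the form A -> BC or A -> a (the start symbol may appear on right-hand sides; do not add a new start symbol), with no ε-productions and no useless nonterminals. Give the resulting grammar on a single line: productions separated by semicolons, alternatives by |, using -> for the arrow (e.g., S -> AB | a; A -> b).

No ε-productions.
After unit-elimination: S -> h | SK | hf | KKS | SfK; K -> SK | hf.
TERM: introduce B -> f, A -> h and substitute in every rule of length ≥2.
BIN: S -> KKS becomes S -> KC, C -> KS; S -> SBK becomes S -> SD, D -> BK.

S -> h | AB | KC | SD | SK; A -> h; B -> f; C -> KS; D -> BK; K -> AB | SK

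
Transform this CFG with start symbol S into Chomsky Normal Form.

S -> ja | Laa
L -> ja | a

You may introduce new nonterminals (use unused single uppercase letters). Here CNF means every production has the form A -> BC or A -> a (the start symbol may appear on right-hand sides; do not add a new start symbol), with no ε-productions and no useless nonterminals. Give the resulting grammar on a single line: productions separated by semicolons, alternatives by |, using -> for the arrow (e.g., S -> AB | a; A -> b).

S -> AB | LC; A -> j; B -> a; C -> BB; L -> a | AB

No ε-productions.
No unit productions to eliminate.
TERM: introduce B -> a, A -> j and substitute in every rule of length ≥2.
BIN: S -> LBB becomes S -> LC, C -> BB.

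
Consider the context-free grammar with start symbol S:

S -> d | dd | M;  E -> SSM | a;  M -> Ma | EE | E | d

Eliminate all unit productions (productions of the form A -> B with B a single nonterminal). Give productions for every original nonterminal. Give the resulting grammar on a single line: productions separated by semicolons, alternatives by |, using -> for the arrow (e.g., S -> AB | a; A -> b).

S -> a | d | EE | Ma | dd | SSM; E -> a | SSM; M -> a | d | EE | Ma | SSM

Unit productions: M->E, S->M.
Unit pairs (A ⇒* B via units): (M,E), (S,E), (S,M).
S: inherits non-unit rules of {E, M, S} → EE | Ma | SSM | a | d | dd.
E: inherits non-unit rules of {E} → SSM | a.
M: inherits non-unit rules of {E, M} → EE | Ma | SSM | a | d.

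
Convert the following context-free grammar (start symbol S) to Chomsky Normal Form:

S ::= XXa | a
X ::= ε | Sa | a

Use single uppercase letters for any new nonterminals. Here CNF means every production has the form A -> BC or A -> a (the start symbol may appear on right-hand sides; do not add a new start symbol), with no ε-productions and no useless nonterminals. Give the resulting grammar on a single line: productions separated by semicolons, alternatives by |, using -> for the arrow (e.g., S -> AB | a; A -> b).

Nullable: {X}; after ε-elimination: S -> a | Xa | XXa; X -> a | Sa.
No unit productions to eliminate.
TERM: introduce A -> a and substitute in every rule of length ≥2.
BIN: S -> XXA becomes S -> XB, B -> XA.

S -> a | XA | XB; A -> a; B -> XA; X -> a | SA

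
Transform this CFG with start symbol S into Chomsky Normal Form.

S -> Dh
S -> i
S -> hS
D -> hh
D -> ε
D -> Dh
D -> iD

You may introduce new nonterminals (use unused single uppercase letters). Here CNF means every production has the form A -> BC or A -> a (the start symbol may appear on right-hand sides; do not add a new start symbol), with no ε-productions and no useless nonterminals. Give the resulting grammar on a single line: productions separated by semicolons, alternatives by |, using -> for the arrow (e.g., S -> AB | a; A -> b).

S -> h | i | AS | DA; A -> h; B -> i; D -> h | i | AA | BD | DA

Nullable: {D}; after ε-elimination: S -> h | i | Dh | hS; D -> h | i | Dh | hh | iD.
No unit productions to eliminate.
TERM: introduce A -> h, B -> i and substitute in every rule of length ≥2.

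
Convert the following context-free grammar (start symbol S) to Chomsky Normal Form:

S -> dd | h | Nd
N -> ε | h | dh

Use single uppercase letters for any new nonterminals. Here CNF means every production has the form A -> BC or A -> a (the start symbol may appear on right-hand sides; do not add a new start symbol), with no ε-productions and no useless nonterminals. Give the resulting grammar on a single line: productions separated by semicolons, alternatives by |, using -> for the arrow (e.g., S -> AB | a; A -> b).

S -> d | h | AA | NA; A -> d; B -> h; N -> h | AB

Nullable: {N}; after ε-elimination: S -> d | h | Nd | dd; N -> h | dh.
No unit productions to eliminate.
TERM: introduce A -> d, B -> h and substitute in every rule of length ≥2.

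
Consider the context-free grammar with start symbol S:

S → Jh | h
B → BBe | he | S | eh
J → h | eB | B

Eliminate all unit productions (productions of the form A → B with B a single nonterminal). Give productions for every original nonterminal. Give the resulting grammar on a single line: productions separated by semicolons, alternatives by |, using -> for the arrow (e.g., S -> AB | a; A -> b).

S -> h | Jh; B -> h | Jh | eh | he | BBe; J -> h | Jh | eB | eh | he | BBe

Unit productions: B->S, J->B.
Unit pairs (A ⇒* B via units): (B,S), (J,B), (J,S).
S: inherits non-unit rules of {S} → Jh | h.
B: inherits non-unit rules of {B, S} → BBe | Jh | eh | h | he.
J: inherits non-unit rules of {B, J, S} → BBe | Jh | eB | eh | h | he.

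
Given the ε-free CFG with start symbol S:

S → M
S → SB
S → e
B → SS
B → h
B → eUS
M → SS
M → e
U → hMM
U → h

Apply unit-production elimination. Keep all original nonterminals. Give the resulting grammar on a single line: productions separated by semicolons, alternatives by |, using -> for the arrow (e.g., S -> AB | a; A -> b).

S -> e | SB | SS; B -> h | SS | eUS; M -> e | SS; U -> h | hMM

Unit productions: S->M.
Unit pairs (A ⇒* B via units): (S,M).
S: inherits non-unit rules of {M, S} → SB | SS | e.
B: inherits non-unit rules of {B} → SS | eUS | h.
M: inherits non-unit rules of {M} → SS | e.
U: inherits non-unit rules of {U} → h | hMM.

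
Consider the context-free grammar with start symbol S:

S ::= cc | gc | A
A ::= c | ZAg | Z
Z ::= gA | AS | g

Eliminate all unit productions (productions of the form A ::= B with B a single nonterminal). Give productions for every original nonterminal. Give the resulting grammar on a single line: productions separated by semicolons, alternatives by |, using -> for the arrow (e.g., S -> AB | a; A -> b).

Unit productions: A->Z, S->A.
Unit pairs (A ⇒* B via units): (A,Z), (S,A), (S,Z).
S: inherits non-unit rules of {A, S, Z} → AS | ZAg | c | cc | g | gA | gc.
A: inherits non-unit rules of {A, Z} → AS | ZAg | c | g | gA.
Z: inherits non-unit rules of {Z} → AS | g | gA.

S -> c | g | AS | cc | gA | gc | ZAg; A -> c | g | AS | gA | ZAg; Z -> g | AS | gA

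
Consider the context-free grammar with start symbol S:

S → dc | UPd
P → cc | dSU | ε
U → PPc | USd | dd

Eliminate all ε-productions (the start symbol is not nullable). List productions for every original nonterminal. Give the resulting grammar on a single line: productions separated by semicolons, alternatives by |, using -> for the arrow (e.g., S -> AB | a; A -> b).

S -> Ud | dc | UPd; P -> cc | dSU; U -> c | Pc | dd | PPc | USd

Nullable set: {P}.
S -> UPd: P nullable, giving UPd | Ud.
Drop P -> ε.
U -> PPc: P, P nullable, giving PPc | Pc | c.
Unchanged (no nullable symbols): S -> dc; P -> cc; P -> dSU; U -> USd; U -> dd.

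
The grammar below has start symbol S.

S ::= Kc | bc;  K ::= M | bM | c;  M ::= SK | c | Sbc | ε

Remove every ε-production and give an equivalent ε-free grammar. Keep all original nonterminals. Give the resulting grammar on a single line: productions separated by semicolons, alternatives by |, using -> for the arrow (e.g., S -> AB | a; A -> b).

Nullable set: {K, M}.
S -> Kc: K nullable, giving Kc | c.
K -> M: M nullable, giving M.
K -> bM: M nullable, giving b | bM.
Drop M -> ε.
M -> SK: K nullable, giving S | SK.
Unchanged (no nullable symbols): S -> bc; K -> c; M -> Sbc; M -> c.

S -> c | Kc | bc; K -> M | b | c | bM; M -> S | c | SK | Sbc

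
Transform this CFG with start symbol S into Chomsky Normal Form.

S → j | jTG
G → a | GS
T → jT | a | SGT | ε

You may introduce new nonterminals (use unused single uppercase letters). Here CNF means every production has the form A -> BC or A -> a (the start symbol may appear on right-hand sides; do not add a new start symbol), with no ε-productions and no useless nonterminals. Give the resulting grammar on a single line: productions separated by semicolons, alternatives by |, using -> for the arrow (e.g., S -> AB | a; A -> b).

Nullable: {T}; after ε-elimination: S -> j | jG | jTG; G -> a | GS; T -> a | j | SG | jT | SGT.
No unit productions to eliminate.
TERM: introduce A -> j and substitute in every rule of length ≥2.
BIN: S -> ATG becomes S -> AB, B -> TG; T -> SGT becomes T -> SC, C -> GT.

S -> j | AB | AG; A -> j; B -> TG; C -> GT; G -> a | GS; T -> a | j | AT | SC | SG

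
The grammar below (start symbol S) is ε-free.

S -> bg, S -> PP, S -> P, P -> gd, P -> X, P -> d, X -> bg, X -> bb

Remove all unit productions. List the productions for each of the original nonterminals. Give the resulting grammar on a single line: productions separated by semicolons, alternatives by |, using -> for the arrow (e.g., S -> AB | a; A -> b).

S -> d | PP | bb | bg | gd; P -> d | bb | bg | gd; X -> bb | bg

Unit productions: P->X, S->P.
Unit pairs (A ⇒* B via units): (P,X), (S,P), (S,X).
S: inherits non-unit rules of {P, S, X} → PP | bb | bg | d | gd.
P: inherits non-unit rules of {P, X} → bb | bg | d | gd.
X: inherits non-unit rules of {X} → bb | bg.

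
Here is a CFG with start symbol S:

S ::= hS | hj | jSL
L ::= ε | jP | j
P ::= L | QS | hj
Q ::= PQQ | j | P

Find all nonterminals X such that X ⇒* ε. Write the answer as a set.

Directly nullable (have an ε-rule): {L}.
P is nullable via P -> L (every symbol on the right is already known nullable).
Q is nullable via Q -> P (every symbol on the right is already known nullable).
Not nullable: S — each has a terminal in every rule's right-hand side or depends on a non-nullable symbol.

{L, P, Q}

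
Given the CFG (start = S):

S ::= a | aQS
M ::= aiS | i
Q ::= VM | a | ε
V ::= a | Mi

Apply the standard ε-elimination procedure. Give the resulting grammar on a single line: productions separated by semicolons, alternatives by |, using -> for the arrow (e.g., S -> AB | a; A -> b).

S -> a | aS | aQS; M -> i | aiS; Q -> a | VM; V -> a | Mi

Nullable set: {Q}.
S -> aQS: Q nullable, giving aQS | aS.
Drop Q -> ε.
Unchanged (no nullable symbols): S -> a; M -> aiS; M -> i; Q -> VM; Q -> a; V -> Mi; V -> a.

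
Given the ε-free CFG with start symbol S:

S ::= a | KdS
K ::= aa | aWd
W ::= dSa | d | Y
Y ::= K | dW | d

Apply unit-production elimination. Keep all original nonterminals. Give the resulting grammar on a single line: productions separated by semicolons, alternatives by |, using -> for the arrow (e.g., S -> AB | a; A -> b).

S -> a | KdS; K -> aa | aWd; W -> d | aa | dW | aWd | dSa; Y -> d | aa | dW | aWd

Unit productions: W->Y, Y->K.
Unit pairs (A ⇒* B via units): (W,K), (W,Y), (Y,K).
S: inherits non-unit rules of {S} → KdS | a.
K: inherits non-unit rules of {K} → aWd | aa.
W: inherits non-unit rules of {K, W, Y} → aWd | aa | d | dSa | dW.
Y: inherits non-unit rules of {K, Y} → aWd | aa | d | dW.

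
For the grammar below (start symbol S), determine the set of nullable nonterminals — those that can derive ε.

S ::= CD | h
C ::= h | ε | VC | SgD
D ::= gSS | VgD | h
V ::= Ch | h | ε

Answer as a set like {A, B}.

Directly nullable (have an ε-rule): {C, V}.
Not nullable: D, S — each has a terminal in every rule's right-hand side or depends on a non-nullable symbol.

{C, V}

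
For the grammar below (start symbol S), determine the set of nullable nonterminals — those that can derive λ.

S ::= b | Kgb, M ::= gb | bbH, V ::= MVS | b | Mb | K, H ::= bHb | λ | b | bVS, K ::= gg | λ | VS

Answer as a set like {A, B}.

Directly nullable (have an ε-rule): {H, K}.
V is nullable via V -> K (every symbol on the right is already known nullable).
Not nullable: M, S — each has a terminal in every rule's right-hand side or depends on a non-nullable symbol.

{H, K, V}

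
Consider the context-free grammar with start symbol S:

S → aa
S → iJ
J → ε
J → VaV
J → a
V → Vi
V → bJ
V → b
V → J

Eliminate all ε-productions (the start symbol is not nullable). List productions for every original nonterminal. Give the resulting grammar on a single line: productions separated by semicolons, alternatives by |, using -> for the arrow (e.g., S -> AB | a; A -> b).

S -> i | aa | iJ; J -> a | Va | aV | VaV; V -> J | b | i | Vi | bJ

Nullable set: {J, V}.
S -> iJ: J nullable, giving i | iJ.
Drop J -> ε.
J -> VaV: V, V nullable, giving Va | VaV | a | aV.
V -> J: J nullable, giving J.
V -> Vi: V nullable, giving Vi | i.
V -> bJ: J nullable, giving b | bJ.
Unchanged (no nullable symbols): S -> aa; J -> a; V -> b.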